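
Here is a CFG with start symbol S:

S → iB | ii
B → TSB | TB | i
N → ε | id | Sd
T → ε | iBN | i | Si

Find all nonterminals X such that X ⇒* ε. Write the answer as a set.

{N, T}

Directly nullable (have an ε-rule): {N, T}.
Not nullable: B, S — each has a terminal in every rule's right-hand side or depends on a non-nullable symbol.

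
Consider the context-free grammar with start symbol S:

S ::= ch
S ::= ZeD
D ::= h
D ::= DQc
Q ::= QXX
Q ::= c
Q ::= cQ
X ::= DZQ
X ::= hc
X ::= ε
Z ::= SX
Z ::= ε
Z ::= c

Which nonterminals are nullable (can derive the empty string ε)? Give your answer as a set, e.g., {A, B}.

{X, Z}

Directly nullable (have an ε-rule): {X, Z}.
Not nullable: D, Q, S — each has a terminal in every rule's right-hand side or depends on a non-nullable symbol.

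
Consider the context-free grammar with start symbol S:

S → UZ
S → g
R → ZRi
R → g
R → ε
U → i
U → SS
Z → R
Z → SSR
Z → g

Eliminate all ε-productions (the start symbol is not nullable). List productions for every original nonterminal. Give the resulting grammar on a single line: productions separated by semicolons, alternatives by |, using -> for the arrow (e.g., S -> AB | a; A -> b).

Nullable set: {R, Z}.
S -> UZ: Z nullable, giving U | UZ.
Drop R -> ε.
R -> ZRi: Z, R nullable, giving Ri | ZRi | Zi | i.
Z -> R: R nullable, giving R.
Z -> SSR: R nullable, giving SS | SSR.
Unchanged (no nullable symbols): S -> g; R -> g; U -> SS; U -> i; Z -> g.

S -> U | g | UZ; R -> g | i | Ri | Zi | ZRi; U -> i | SS; Z -> R | g | SS | SSR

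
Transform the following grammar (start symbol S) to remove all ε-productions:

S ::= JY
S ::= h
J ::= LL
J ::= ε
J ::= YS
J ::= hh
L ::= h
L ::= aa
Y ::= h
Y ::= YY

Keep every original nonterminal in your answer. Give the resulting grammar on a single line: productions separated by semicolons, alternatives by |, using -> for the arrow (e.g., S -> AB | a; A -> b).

Nullable set: {J}.
S -> JY: J nullable, giving JY | Y.
Drop J -> ε.
Unchanged (no nullable symbols): S -> h; J -> LL; J -> YS; J -> hh; L -> aa; L -> h; Y -> YY; Y -> h.

S -> Y | h | JY; J -> LL | YS | hh; L -> h | aa; Y -> h | YY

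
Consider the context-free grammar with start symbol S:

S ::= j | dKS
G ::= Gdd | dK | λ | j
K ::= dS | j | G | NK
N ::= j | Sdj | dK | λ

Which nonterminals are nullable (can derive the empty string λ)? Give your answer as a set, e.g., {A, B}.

{G, K, N}

Directly nullable (have an ε-rule): {G, N}.
K is nullable via K -> G (every symbol on the right is already known nullable).
Not nullable: S — each has a terminal in every rule's right-hand side or depends on a non-nullable symbol.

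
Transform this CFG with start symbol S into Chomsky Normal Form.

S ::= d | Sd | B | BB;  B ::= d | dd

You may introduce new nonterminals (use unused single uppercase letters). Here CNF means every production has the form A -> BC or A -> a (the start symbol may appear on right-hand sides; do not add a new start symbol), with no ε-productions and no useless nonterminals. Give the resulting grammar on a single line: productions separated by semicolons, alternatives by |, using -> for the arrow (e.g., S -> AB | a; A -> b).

S -> d | AA | BB | SA; A -> d; B -> d | AA

No ε-productions.
After unit-elimination: S -> d | BB | Sd | dd; B -> d | dd.
TERM: introduce A -> d and substitute in every rule of length ≥2.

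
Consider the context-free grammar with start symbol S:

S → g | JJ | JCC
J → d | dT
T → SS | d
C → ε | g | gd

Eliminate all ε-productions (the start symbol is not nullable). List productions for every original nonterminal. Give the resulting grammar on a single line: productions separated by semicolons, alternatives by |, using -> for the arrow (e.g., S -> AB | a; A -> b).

S -> J | g | JC | JJ | JCC; C -> g | gd; J -> d | dT; T -> d | SS

Nullable set: {C}.
S -> JCC: C, C nullable, giving J | JC | JCC.
Drop C -> ε.
Unchanged (no nullable symbols): S -> JJ; S -> g; C -> g; C -> gd; J -> d; J -> dT; T -> SS; T -> d.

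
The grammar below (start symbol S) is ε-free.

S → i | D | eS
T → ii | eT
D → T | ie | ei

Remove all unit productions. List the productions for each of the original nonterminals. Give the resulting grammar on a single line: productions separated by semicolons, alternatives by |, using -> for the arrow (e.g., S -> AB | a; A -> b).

Unit productions: D->T, S->D.
Unit pairs (A ⇒* B via units): (D,T), (S,D), (S,T).
S: inherits non-unit rules of {D, S, T} → eS | eT | ei | i | ie | ii.
D: inherits non-unit rules of {D, T} → eT | ei | ie | ii.
T: inherits non-unit rules of {T} → eT | ii.

S -> i | eS | eT | ei | ie | ii; D -> eT | ei | ie | ii; T -> eT | ii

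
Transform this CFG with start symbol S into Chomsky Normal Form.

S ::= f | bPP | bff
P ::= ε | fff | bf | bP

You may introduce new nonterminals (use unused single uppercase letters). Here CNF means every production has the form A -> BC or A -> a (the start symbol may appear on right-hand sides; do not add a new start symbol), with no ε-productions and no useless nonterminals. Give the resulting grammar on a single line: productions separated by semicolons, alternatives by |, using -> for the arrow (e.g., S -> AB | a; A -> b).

Nullable: {P}; after ε-elimination: S -> b | f | bP | bPP | bff; P -> b | bP | bf | fff.
No unit productions to eliminate.
TERM: introduce A -> b, B -> f and substitute in every rule of length ≥2.
BIN: P -> BBB becomes P -> BC, C -> BB; S -> ABB becomes S -> AD, D -> BB; S -> APP becomes S -> AE, E -> PP.

S -> b | f | AD | AE | AP; A -> b; B -> f; C -> BB; D -> BB; E -> PP; P -> b | AB | AP | BC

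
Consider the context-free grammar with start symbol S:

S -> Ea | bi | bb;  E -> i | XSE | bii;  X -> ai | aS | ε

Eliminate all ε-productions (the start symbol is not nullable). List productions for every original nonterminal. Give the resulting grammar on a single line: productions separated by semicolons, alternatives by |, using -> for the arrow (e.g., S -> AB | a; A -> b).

Nullable set: {X}.
E -> XSE: X nullable, giving SE | XSE.
Drop X -> ε.
Unchanged (no nullable symbols): S -> Ea; S -> bb; S -> bi; E -> bii; E -> i; X -> aS; X -> ai.

S -> Ea | bb | bi; E -> i | SE | XSE | bii; X -> aS | ai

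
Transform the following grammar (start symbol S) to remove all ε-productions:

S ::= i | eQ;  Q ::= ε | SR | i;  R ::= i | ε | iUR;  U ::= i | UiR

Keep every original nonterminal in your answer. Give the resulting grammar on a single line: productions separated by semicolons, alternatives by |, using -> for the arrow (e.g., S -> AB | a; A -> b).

Nullable set: {Q, R}.
S -> eQ: Q nullable, giving e | eQ.
Drop Q -> ε.
Q -> SR: R nullable, giving S | SR.
Drop R -> ε.
R -> iUR: R nullable, giving iU | iUR.
U -> UiR: R nullable, giving Ui | UiR.
Unchanged (no nullable symbols): S -> i; Q -> i; R -> i; U -> i.

S -> e | i | eQ; Q -> S | i | SR; R -> i | iU | iUR; U -> i | Ui | UiR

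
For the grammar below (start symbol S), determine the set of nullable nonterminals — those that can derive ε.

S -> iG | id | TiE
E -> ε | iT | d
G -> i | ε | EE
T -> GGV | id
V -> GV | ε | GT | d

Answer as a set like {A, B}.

Directly nullable (have an ε-rule): {E, G, V}.
T is nullable via T -> GGV (every symbol on the right is already known nullable).
Not nullable: S — each has a terminal in every rule's right-hand side or depends on a non-nullable symbol.

{E, G, T, V}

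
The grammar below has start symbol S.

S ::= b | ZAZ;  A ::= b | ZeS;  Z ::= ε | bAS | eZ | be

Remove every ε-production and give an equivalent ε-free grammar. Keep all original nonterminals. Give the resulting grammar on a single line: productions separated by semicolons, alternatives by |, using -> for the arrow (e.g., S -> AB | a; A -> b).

Nullable set: {Z}.
S -> ZAZ: Z, Z nullable, giving A | AZ | ZA | ZAZ.
A -> ZeS: Z nullable, giving ZeS | eS.
Drop Z -> ε.
Z -> eZ: Z nullable, giving e | eZ.
Unchanged (no nullable symbols): S -> b; A -> b; Z -> bAS; Z -> be.

S -> A | b | AZ | ZA | ZAZ; A -> b | eS | ZeS; Z -> e | be | eZ | bAS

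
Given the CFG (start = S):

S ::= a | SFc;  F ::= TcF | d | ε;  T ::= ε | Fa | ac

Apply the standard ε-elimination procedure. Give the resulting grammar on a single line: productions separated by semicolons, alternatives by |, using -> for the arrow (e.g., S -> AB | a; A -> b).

Nullable set: {F, T}.
S -> SFc: F nullable, giving SFc | Sc.
Drop F -> ε.
F -> TcF: T, F nullable, giving Tc | TcF | c | cF.
Drop T -> ε.
T -> Fa: F nullable, giving Fa | a.
Unchanged (no nullable symbols): S -> a; F -> d; T -> ac.

S -> a | Sc | SFc; F -> c | d | Tc | cF | TcF; T -> a | Fa | ac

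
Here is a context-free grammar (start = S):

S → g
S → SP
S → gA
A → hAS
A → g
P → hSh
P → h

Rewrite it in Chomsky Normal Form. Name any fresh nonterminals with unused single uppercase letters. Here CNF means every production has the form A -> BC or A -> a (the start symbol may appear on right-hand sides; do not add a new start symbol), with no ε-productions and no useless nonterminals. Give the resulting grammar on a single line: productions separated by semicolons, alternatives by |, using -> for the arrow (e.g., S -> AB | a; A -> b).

No ε-productions.
No unit productions to eliminate.
TERM: introduce C -> g, B -> h and substitute in every rule of length ≥2.
BIN: A -> BAS becomes A -> BD, D -> AS; P -> BSB becomes P -> BE, E -> SB.

S -> g | CA | SP; A -> g | BD; B -> h; C -> g; D -> AS; E -> SB; P -> h | BE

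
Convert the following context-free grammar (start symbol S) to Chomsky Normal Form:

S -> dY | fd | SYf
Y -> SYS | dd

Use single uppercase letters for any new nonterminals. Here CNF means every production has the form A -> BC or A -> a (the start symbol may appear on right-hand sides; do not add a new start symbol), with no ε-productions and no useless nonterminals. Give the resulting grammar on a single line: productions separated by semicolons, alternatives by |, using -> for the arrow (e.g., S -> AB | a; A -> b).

S -> AB | BY | SC; A -> f; B -> d; C -> YA; D -> YS; Y -> BB | SD

No ε-productions.
No unit productions to eliminate.
TERM: introduce B -> d, A -> f and substitute in every rule of length ≥2.
BIN: S -> SYA becomes S -> SC, C -> YA; Y -> SYS becomes Y -> SD, D -> YS.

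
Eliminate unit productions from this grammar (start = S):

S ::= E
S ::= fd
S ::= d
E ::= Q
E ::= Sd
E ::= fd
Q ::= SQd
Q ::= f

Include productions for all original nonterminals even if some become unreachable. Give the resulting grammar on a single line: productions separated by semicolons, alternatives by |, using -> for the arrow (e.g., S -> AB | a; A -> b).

S -> d | f | Sd | fd | SQd; E -> f | Sd | fd | SQd; Q -> f | SQd

Unit productions: E->Q, S->E.
Unit pairs (A ⇒* B via units): (E,Q), (S,E), (S,Q).
S: inherits non-unit rules of {E, Q, S} → SQd | Sd | d | f | fd.
E: inherits non-unit rules of {E, Q} → SQd | Sd | f | fd.
Q: inherits non-unit rules of {Q} → SQd | f.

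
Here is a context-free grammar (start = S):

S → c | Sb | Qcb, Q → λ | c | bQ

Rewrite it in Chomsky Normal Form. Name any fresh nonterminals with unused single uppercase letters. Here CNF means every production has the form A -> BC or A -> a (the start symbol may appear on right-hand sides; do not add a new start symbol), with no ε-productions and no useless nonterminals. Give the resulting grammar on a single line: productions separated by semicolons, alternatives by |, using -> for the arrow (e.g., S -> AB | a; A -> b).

Nullable: {Q}; after ε-elimination: S -> c | Sb | cb | Qcb; Q -> b | c | bQ.
No unit productions to eliminate.
TERM: introduce A -> b, B -> c and substitute in every rule of length ≥2.
BIN: S -> QBA becomes S -> QC, C -> BA.

S -> c | BA | QC | SA; A -> b; B -> c; C -> BA; Q -> b | c | AQ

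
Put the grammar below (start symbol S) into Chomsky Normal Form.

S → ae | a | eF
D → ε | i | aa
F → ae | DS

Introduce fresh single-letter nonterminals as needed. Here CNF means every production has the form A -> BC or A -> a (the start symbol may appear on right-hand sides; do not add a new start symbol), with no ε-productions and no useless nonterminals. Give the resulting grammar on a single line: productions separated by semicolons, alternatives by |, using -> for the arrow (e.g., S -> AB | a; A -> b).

Nullable: {D}; after ε-elimination: S -> a | ae | eF; D -> i | aa; F -> S | DS | ae.
After unit-elimination: S -> a | ae | eF; D -> i | aa; F -> a | DS | ae | eF.
TERM: introduce A -> a, B -> e and substitute in every rule of length ≥2.

S -> a | AB | BF; A -> a; B -> e; D -> i | AA; F -> a | AB | BF | DS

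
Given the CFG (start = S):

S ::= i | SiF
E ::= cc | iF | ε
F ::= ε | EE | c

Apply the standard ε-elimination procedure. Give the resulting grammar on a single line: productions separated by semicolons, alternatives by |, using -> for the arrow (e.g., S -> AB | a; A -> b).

Nullable set: {E, F}.
S -> SiF: F nullable, giving Si | SiF.
Drop E -> ε.
E -> iF: F nullable, giving i | iF.
Drop F -> ε.
F -> EE: E, E nullable, giving E | EE.
Unchanged (no nullable symbols): S -> i; E -> cc; F -> c.

S -> i | Si | SiF; E -> i | cc | iF; F -> E | c | EE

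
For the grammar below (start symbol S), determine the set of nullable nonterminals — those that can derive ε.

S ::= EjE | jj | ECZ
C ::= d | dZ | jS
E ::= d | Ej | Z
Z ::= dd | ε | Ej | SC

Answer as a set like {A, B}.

Directly nullable (have an ε-rule): {Z}.
E is nullable via E -> Z (every symbol on the right is already known nullable).
Not nullable: C, S — each has a terminal in every rule's right-hand side or depends on a non-nullable symbol.

{E, Z}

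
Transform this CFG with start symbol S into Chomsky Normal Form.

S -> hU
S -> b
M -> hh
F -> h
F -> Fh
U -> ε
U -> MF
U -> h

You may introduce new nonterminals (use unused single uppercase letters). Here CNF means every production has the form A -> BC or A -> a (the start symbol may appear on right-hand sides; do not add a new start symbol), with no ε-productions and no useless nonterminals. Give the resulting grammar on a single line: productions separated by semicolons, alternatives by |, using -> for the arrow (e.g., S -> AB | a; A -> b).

Nullable: {U}; after ε-elimination: S -> b | h | hU; F -> h | Fh; M -> hh; U -> h | MF.
No unit productions to eliminate.
TERM: introduce A -> h and substitute in every rule of length ≥2.

S -> b | h | AU; A -> h; F -> h | FA; M -> AA; U -> h | MF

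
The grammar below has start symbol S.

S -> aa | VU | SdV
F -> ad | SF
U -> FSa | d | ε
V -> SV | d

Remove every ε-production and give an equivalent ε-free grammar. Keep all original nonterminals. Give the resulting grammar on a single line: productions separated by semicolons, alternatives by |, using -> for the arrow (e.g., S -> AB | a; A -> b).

S -> V | VU | aa | SdV; F -> SF | ad; U -> d | FSa; V -> d | SV

Nullable set: {U}.
S -> VU: U nullable, giving V | VU.
Drop U -> ε.
Unchanged (no nullable symbols): S -> SdV; S -> aa; F -> SF; F -> ad; U -> FSa; U -> d; V -> SV; V -> d.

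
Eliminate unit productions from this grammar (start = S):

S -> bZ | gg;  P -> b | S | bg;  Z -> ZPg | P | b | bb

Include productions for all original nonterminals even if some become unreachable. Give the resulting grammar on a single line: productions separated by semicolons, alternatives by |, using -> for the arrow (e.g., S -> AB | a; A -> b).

Unit productions: P->S, Z->P.
Unit pairs (A ⇒* B via units): (P,S), (Z,P), (Z,S).
S: inherits non-unit rules of {S} → bZ | gg.
P: inherits non-unit rules of {P, S} → b | bZ | bg | gg.
Z: inherits non-unit rules of {P, S, Z} → ZPg | b | bZ | bb | bg | gg.

S -> bZ | gg; P -> b | bZ | bg | gg; Z -> b | bZ | bb | bg | gg | ZPg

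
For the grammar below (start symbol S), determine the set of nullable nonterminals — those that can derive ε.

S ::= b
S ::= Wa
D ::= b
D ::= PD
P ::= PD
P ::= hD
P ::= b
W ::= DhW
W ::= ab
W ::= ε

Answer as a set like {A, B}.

{W}

Directly nullable (have an ε-rule): {W}.
Not nullable: D, P, S — each has a terminal in every rule's right-hand side or depends on a non-nullable symbol.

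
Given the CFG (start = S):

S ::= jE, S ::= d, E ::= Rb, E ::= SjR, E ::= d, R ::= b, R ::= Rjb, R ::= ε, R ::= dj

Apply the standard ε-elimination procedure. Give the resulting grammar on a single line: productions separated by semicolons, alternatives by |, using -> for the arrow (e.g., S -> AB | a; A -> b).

Nullable set: {R}.
E -> Rb: R nullable, giving Rb | b.
E -> SjR: R nullable, giving Sj | SjR.
Drop R -> ε.
R -> Rjb: R nullable, giving Rjb | jb.
Unchanged (no nullable symbols): S -> d; S -> jE; E -> d; R -> b; R -> dj.

S -> d | jE; E -> b | d | Rb | Sj | SjR; R -> b | dj | jb | Rjb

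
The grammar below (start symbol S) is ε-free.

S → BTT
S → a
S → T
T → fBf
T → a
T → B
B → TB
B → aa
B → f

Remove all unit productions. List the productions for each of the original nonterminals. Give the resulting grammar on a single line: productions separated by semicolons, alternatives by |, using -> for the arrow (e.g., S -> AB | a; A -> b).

S -> a | f | TB | aa | BTT | fBf; B -> f | TB | aa; T -> a | f | TB | aa | fBf

Unit productions: S->T, T->B.
Unit pairs (A ⇒* B via units): (S,B), (S,T), (T,B).
S: inherits non-unit rules of {B, S, T} → BTT | TB | a | aa | f | fBf.
B: inherits non-unit rules of {B} → TB | aa | f.
T: inherits non-unit rules of {B, T} → TB | a | aa | f | fBf.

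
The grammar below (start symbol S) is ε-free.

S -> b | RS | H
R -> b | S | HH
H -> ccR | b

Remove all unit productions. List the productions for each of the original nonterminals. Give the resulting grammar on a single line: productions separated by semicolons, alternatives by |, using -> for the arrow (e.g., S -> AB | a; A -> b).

Unit productions: R->S, S->H.
Unit pairs (A ⇒* B via units): (R,H), (R,S), (S,H).
S: inherits non-unit rules of {H, S} → RS | b | ccR.
H: inherits non-unit rules of {H} → b | ccR.
R: inherits non-unit rules of {H, R, S} → HH | RS | b | ccR.

S -> b | RS | ccR; H -> b | ccR; R -> b | HH | RS | ccR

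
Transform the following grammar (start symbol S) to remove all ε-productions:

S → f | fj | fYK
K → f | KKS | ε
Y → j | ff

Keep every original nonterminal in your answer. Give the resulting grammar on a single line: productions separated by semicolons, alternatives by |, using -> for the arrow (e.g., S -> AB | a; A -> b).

Nullable set: {K}.
S -> fYK: K nullable, giving fY | fYK.
Drop K -> ε.
K -> KKS: K, K nullable, giving KKS | KS | S.
Unchanged (no nullable symbols): S -> f; S -> fj; K -> f; Y -> ff; Y -> j.

S -> f | fY | fj | fYK; K -> S | f | KS | KKS; Y -> j | ff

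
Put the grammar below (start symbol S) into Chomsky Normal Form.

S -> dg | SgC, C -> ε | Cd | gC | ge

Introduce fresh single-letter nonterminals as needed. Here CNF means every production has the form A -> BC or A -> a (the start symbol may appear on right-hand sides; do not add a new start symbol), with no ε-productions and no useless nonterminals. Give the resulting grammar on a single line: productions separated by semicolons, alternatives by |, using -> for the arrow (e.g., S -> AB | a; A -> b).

S -> AB | SB | SE; A -> d; B -> g; C -> d | g | BC | BD | CA; D -> e; E -> BC

Nullable: {C}; after ε-elimination: S -> Sg | dg | SgC; C -> d | g | Cd | gC | ge.
No unit productions to eliminate.
TERM: introduce A -> d, D -> e, B -> g and substitute in every rule of length ≥2.
BIN: S -> SBC becomes S -> SE, E -> BC.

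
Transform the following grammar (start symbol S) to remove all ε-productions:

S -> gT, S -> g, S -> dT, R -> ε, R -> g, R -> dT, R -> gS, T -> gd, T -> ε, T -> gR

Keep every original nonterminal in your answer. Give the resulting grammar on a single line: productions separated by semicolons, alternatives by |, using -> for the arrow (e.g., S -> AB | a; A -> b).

Nullable set: {R, T}.
S -> dT: T nullable, giving d | dT.
S -> gT: T nullable, giving g | gT.
Drop R -> ε.
R -> dT: T nullable, giving d | dT.
Drop T -> ε.
T -> gR: R nullable, giving g | gR.
Unchanged (no nullable symbols): S -> g; R -> g; R -> gS; T -> gd.

S -> d | g | dT | gT; R -> d | g | dT | gS; T -> g | gR | gd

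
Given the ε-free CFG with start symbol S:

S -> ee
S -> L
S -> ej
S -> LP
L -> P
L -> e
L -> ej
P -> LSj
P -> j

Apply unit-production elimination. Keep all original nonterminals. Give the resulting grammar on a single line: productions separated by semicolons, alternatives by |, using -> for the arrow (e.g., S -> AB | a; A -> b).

S -> e | j | LP | ee | ej | LSj; L -> e | j | ej | LSj; P -> j | LSj

Unit productions: L->P, S->L.
Unit pairs (A ⇒* B via units): (L,P), (S,L), (S,P).
S: inherits non-unit rules of {L, P, S} → LP | LSj | e | ee | ej | j.
L: inherits non-unit rules of {L, P} → LSj | e | ej | j.
P: inherits non-unit rules of {P} → LSj | j.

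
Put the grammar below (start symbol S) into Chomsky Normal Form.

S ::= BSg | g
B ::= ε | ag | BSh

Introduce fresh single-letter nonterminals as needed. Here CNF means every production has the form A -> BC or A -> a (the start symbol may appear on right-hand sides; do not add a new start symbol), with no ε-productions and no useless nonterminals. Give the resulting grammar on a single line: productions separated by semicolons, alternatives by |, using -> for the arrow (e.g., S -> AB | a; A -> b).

S -> g | BF | SD; A -> h; B -> BE | CD | SA; C -> a; D -> g; E -> SA; F -> SD

Nullable: {B}; after ε-elimination: S -> g | Sg | BSg; B -> Sh | ag | BSh.
No unit productions to eliminate.
TERM: introduce C -> a, D -> g, A -> h and substitute in every rule of length ≥2.
BIN: B -> BSA becomes B -> BE, E -> SA; S -> BSD becomes S -> BF, F -> SD.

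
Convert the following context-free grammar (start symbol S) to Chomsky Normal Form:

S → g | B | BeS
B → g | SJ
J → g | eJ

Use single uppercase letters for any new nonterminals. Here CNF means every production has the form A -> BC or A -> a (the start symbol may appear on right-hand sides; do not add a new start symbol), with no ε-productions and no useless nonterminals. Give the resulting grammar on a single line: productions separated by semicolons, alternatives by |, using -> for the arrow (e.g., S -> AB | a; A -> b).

S -> g | BC | SJ; A -> e; B -> g | SJ; C -> AS; J -> g | AJ

No ε-productions.
After unit-elimination: S -> g | SJ | BeS; B -> g | SJ; J -> g | eJ.
TERM: introduce A -> e and substitute in every rule of length ≥2.
BIN: S -> BAS becomes S -> BC, C -> AS.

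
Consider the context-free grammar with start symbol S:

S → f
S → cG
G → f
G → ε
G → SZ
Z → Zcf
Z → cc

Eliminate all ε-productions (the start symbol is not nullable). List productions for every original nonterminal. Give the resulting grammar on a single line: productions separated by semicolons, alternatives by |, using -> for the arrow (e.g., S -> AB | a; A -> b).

Nullable set: {G}.
S -> cG: G nullable, giving c | cG.
Drop G -> ε.
Unchanged (no nullable symbols): S -> f; G -> SZ; G -> f; Z -> Zcf; Z -> cc.

S -> c | f | cG; G -> f | SZ; Z -> cc | Zcf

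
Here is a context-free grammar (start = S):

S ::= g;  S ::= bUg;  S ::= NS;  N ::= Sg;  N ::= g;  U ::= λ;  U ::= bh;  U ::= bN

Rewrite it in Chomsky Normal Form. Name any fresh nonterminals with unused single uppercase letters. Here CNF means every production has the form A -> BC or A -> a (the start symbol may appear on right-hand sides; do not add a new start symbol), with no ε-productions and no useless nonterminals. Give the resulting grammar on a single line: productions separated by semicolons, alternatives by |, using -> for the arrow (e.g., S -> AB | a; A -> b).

S -> g | BA | BD | NS; A -> g; B -> b; C -> h; D -> UA; N -> g | SA; U -> BC | BN

Nullable: {U}; after ε-elimination: S -> g | NS | bg | bUg; N -> g | Sg; U -> bN | bh.
No unit productions to eliminate.
TERM: introduce B -> b, A -> g, C -> h and substitute in every rule of length ≥2.
BIN: S -> BUA becomes S -> BD, D -> UA.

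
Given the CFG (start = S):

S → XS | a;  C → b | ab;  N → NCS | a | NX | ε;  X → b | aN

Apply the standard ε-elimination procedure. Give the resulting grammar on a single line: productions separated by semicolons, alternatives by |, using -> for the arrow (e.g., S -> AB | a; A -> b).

S -> a | XS; C -> b | ab; N -> X | a | CS | NX | NCS; X -> a | b | aN

Nullable set: {N}.
Drop N -> ε.
N -> NCS: N nullable, giving CS | NCS.
N -> NX: N nullable, giving NX | X.
X -> aN: N nullable, giving a | aN.
Unchanged (no nullable symbols): S -> XS; S -> a; C -> ab; C -> b; N -> a; X -> b.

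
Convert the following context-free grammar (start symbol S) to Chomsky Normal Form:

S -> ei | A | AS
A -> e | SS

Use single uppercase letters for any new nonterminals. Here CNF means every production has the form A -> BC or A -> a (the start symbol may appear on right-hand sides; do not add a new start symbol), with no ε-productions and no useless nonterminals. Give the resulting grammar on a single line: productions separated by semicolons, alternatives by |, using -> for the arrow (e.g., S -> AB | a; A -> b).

No ε-productions.
After unit-elimination: S -> e | AS | SS | ei; A -> e | SS.
TERM: introduce B -> e, C -> i and substitute in every rule of length ≥2.

S -> e | AS | BC | SS; A -> e | SS; B -> e; C -> i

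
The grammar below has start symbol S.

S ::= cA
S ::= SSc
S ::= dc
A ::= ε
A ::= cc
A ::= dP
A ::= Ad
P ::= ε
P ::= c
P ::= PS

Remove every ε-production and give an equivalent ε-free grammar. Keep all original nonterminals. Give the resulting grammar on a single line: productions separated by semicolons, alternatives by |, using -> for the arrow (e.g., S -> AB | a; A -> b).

S -> c | cA | dc | SSc; A -> d | Ad | cc | dP; P -> S | c | PS

Nullable set: {A, P}.
S -> cA: A nullable, giving c | cA.
Drop A -> ε.
A -> Ad: A nullable, giving Ad | d.
A -> dP: P nullable, giving d | dP.
Drop P -> ε.
P -> PS: P nullable, giving PS | S.
Unchanged (no nullable symbols): S -> SSc; S -> dc; A -> cc; P -> c.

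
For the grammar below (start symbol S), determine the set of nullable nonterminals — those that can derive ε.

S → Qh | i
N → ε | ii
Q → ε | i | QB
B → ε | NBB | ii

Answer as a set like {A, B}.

{B, N, Q}

Directly nullable (have an ε-rule): {B, N, Q}.
Not nullable: S — each has a terminal in every rule's right-hand side or depends on a non-nullable symbol.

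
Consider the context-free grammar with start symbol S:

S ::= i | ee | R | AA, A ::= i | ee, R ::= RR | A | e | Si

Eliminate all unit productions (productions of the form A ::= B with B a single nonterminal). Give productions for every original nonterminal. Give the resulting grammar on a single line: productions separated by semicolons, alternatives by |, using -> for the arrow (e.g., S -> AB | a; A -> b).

S -> e | i | AA | RR | Si | ee; A -> i | ee; R -> e | i | RR | Si | ee

Unit productions: R->A, S->R.
Unit pairs (A ⇒* B via units): (R,A), (S,A), (S,R).
S: inherits non-unit rules of {A, R, S} → AA | RR | Si | e | ee | i.
A: inherits non-unit rules of {A} → ee | i.
R: inherits non-unit rules of {A, R} → RR | Si | e | ee | i.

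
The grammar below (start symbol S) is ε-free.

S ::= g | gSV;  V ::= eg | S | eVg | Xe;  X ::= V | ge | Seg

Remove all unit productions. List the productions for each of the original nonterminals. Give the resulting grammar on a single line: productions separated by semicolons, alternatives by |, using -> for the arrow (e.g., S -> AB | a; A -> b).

Unit productions: V->S, X->V.
Unit pairs (A ⇒* B via units): (V,S), (X,S), (X,V).
S: inherits non-unit rules of {S} → g | gSV.
V: inherits non-unit rules of {S, V} → Xe | eVg | eg | g | gSV.
X: inherits non-unit rules of {S, V, X} → Seg | Xe | eVg | eg | g | gSV | ge.

S -> g | gSV; V -> g | Xe | eg | eVg | gSV; X -> g | Xe | eg | ge | Seg | eVg | gSV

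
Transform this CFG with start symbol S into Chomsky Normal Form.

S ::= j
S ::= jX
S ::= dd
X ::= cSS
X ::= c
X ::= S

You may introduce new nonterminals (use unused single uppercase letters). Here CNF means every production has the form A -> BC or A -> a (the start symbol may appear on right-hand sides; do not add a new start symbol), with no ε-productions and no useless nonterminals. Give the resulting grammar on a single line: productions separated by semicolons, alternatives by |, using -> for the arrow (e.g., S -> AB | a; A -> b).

S -> j | AA | BX; A -> d; B -> j; C -> c; D -> SS; X -> c | j | AA | BX | CD

No ε-productions.
After unit-elimination: S -> j | dd | jX; X -> c | j | dd | jX | cSS.
TERM: introduce C -> c, A -> d, B -> j and substitute in every rule of length ≥2.
BIN: X -> CSS becomes X -> CD, D -> SS.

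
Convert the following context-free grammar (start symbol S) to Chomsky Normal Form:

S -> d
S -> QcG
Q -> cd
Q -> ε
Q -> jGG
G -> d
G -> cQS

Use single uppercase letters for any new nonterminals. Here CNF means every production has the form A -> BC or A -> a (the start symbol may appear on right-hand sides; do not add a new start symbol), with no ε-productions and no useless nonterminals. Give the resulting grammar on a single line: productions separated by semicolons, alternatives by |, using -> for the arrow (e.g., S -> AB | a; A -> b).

Nullable: {Q}; after ε-elimination: S -> d | cG | QcG; G -> d | cS | cQS; Q -> cd | jGG.
No unit productions to eliminate.
TERM: introduce A -> c, B -> d, C -> j and substitute in every rule of length ≥2.
BIN: G -> AQS becomes G -> AD, D -> QS; Q -> CGG becomes Q -> CE, E -> GG; S -> QAG becomes S -> QF, F -> AG.

S -> d | AG | QF; A -> c; B -> d; C -> j; D -> QS; E -> GG; F -> AG; G -> d | AD | AS; Q -> AB | CE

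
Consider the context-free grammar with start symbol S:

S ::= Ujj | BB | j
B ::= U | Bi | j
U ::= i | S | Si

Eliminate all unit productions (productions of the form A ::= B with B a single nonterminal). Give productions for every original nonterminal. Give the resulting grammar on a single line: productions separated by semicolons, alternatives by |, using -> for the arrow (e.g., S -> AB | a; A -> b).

Unit productions: B->U, U->S.
Unit pairs (A ⇒* B via units): (B,S), (B,U), (U,S).
S: inherits non-unit rules of {S} → BB | Ujj | j.
B: inherits non-unit rules of {B, S, U} → BB | Bi | Si | Ujj | i | j.
U: inherits non-unit rules of {S, U} → BB | Si | Ujj | i | j.

S -> j | BB | Ujj; B -> i | j | BB | Bi | Si | Ujj; U -> i | j | BB | Si | Ujj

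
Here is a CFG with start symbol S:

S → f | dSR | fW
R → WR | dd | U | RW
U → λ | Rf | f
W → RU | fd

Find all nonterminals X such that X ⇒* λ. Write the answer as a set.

{R, U, W}

Directly nullable (have an ε-rule): {U}.
R is nullable via R -> U (every symbol on the right is already known nullable).
W is nullable via W -> RU (every symbol on the right is already known nullable).
Not nullable: S — each has a terminal in every rule's right-hand side or depends on a non-nullable symbol.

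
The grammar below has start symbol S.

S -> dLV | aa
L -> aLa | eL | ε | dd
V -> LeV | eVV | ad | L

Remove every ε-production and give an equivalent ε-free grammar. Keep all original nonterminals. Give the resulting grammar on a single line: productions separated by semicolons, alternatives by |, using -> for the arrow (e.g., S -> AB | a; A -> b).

S -> d | aa | dL | dV | dLV; L -> e | aa | dd | eL | aLa; V -> L | e | Le | ad | eV | LeV | eVV

Nullable set: {L, V}.
S -> dLV: L, V nullable, giving d | dL | dLV | dV.
Drop L -> ε.
L -> aLa: L nullable, giving aLa | aa.
L -> eL: L nullable, giving e | eL.
V -> L: L nullable, giving L.
V -> LeV: L, V nullable, giving Le | LeV | e | eV.
V -> eVV: V, V nullable, giving e | eV | eVV.
Unchanged (no nullable symbols): S -> aa; L -> dd; V -> ad.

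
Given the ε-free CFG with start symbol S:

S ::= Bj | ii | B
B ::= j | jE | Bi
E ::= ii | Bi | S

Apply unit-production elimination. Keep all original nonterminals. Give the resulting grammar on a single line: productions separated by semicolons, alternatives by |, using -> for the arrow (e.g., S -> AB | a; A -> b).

S -> j | Bi | Bj | ii | jE; B -> j | Bi | jE; E -> j | Bi | Bj | ii | jE

Unit productions: E->S, S->B.
Unit pairs (A ⇒* B via units): (E,B), (E,S), (S,B).
S: inherits non-unit rules of {B, S} → Bi | Bj | ii | j | jE.
B: inherits non-unit rules of {B} → Bi | j | jE.
E: inherits non-unit rules of {B, E, S} → Bi | Bj | ii | j | jE.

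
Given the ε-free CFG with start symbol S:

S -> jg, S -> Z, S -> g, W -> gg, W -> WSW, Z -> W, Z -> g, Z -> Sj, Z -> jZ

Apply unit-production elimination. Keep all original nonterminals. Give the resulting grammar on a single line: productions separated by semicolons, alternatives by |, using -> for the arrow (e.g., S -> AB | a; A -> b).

Unit productions: S->Z, Z->W.
Unit pairs (A ⇒* B via units): (S,W), (S,Z), (Z,W).
S: inherits non-unit rules of {S, W, Z} → Sj | WSW | g | gg | jZ | jg.
W: inherits non-unit rules of {W} → WSW | gg.
Z: inherits non-unit rules of {W, Z} → Sj | WSW | g | gg | jZ.

S -> g | Sj | gg | jZ | jg | WSW; W -> gg | WSW; Z -> g | Sj | gg | jZ | WSW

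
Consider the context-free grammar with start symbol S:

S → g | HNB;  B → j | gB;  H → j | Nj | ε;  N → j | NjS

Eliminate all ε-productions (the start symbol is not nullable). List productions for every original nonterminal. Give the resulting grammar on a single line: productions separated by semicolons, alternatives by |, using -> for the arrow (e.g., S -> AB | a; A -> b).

Nullable set: {H}.
S -> HNB: H nullable, giving HNB | NB.
Drop H -> ε.
Unchanged (no nullable symbols): S -> g; B -> gB; B -> j; H -> Nj; H -> j; N -> NjS; N -> j.

S -> g | NB | HNB; B -> j | gB; H -> j | Nj; N -> j | NjS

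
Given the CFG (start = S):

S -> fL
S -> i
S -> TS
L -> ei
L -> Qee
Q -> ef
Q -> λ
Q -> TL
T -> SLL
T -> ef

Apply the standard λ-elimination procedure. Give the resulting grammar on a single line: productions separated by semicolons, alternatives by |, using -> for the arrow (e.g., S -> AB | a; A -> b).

Nullable set: {Q}.
L -> Qee: Q nullable, giving Qee | ee.
Drop Q -> λ.
Unchanged (no nullable symbols): S -> TS; S -> fL; S -> i; L -> ei; Q -> TL; Q -> ef; T -> SLL; T -> ef.

S -> i | TS | fL; L -> ee | ei | Qee; Q -> TL | ef; T -> ef | SLL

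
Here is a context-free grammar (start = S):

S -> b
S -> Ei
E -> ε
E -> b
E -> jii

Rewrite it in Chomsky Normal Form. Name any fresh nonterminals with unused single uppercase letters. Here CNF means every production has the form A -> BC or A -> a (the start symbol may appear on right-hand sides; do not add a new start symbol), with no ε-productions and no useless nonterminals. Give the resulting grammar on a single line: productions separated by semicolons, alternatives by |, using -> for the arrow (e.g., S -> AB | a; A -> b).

S -> b | i | EB; A -> j; B -> i; C -> BB; E -> b | AC

Nullable: {E}; after ε-elimination: S -> b | i | Ei; E -> b | jii.
No unit productions to eliminate.
TERM: introduce B -> i, A -> j and substitute in every rule of length ≥2.
BIN: E -> ABB becomes E -> AC, C -> BB.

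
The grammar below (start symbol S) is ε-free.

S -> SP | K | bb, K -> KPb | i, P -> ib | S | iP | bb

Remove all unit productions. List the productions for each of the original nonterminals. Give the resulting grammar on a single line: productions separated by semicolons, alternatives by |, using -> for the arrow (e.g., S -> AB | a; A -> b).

Unit productions: P->S, S->K.
Unit pairs (A ⇒* B via units): (P,K), (P,S), (S,K).
S: inherits non-unit rules of {K, S} → KPb | SP | bb | i.
K: inherits non-unit rules of {K} → KPb | i.
P: inherits non-unit rules of {K, P, S} → KPb | SP | bb | i | iP | ib.

S -> i | SP | bb | KPb; K -> i | KPb; P -> i | SP | bb | iP | ib | KPb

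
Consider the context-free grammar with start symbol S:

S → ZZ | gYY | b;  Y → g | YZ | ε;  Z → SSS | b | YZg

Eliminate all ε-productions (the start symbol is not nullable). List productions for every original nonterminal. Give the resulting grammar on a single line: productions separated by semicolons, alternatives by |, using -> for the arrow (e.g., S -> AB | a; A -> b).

Nullable set: {Y}.
S -> gYY: Y, Y nullable, giving g | gY | gYY.
Drop Y -> ε.
Y -> YZ: Y nullable, giving YZ | Z.
Z -> YZg: Y nullable, giving YZg | Zg.
Unchanged (no nullable symbols): S -> ZZ; S -> b; Y -> g; Z -> SSS; Z -> b.

S -> b | g | ZZ | gY | gYY; Y -> Z | g | YZ; Z -> b | Zg | SSS | YZg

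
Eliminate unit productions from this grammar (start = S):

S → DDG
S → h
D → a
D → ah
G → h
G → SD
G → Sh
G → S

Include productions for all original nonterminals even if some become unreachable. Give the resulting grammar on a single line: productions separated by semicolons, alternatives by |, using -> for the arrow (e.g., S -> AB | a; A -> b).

S -> h | DDG; D -> a | ah; G -> h | SD | Sh | DDG

Unit productions: G->S.
Unit pairs (A ⇒* B via units): (G,S).
S: inherits non-unit rules of {S} → DDG | h.
D: inherits non-unit rules of {D} → a | ah.
G: inherits non-unit rules of {G, S} → DDG | SD | Sh | h.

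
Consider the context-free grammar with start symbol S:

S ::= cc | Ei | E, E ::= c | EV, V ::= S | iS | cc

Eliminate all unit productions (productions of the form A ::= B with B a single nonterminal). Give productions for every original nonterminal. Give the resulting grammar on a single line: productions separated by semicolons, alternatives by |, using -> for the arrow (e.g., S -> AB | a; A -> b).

Unit productions: S->E, V->S.
Unit pairs (A ⇒* B via units): (S,E), (V,E), (V,S).
S: inherits non-unit rules of {E, S} → EV | Ei | c | cc.
E: inherits non-unit rules of {E} → EV | c.
V: inherits non-unit rules of {E, S, V} → EV | Ei | c | cc | iS.

S -> c | EV | Ei | cc; E -> c | EV; V -> c | EV | Ei | cc | iS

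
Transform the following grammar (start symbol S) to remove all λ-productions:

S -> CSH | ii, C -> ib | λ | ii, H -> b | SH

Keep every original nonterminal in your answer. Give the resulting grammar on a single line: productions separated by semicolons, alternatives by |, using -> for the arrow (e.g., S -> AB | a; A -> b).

Nullable set: {C}.
S -> CSH: C nullable, giving CSH | SH.
Drop C -> λ.
Unchanged (no nullable symbols): S -> ii; C -> ib; C -> ii; H -> SH; H -> b.

S -> SH | ii | CSH; C -> ib | ii; H -> b | SH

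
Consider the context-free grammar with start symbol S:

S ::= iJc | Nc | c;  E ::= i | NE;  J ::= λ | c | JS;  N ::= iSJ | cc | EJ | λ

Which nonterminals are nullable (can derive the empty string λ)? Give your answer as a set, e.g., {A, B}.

{J, N}

Directly nullable (have an ε-rule): {J, N}.
Not nullable: E, S — each has a terminal in every rule's right-hand side or depends on a non-nullable symbol.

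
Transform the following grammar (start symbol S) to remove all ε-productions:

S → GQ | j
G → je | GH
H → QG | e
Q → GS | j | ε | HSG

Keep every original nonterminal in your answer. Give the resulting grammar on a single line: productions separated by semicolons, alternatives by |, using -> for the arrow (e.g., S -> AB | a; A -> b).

Nullable set: {Q}.
S -> GQ: Q nullable, giving G | GQ.
H -> QG: Q nullable, giving G | QG.
Drop Q -> ε.
Unchanged (no nullable symbols): S -> j; G -> GH; G -> je; H -> e; Q -> GS; Q -> HSG; Q -> j.

S -> G | j | GQ; G -> GH | je; H -> G | e | QG; Q -> j | GS | HSG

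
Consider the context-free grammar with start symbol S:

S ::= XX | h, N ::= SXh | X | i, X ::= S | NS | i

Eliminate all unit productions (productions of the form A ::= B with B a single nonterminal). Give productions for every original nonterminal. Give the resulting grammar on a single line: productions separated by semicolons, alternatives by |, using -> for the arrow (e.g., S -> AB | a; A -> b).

Unit productions: N->X, X->S.
Unit pairs (A ⇒* B via units): (N,S), (N,X), (X,S).
S: inherits non-unit rules of {S} → XX | h.
N: inherits non-unit rules of {N, S, X} → NS | SXh | XX | h | i.
X: inherits non-unit rules of {S, X} → NS | XX | h | i.

S -> h | XX; N -> h | i | NS | XX | SXh; X -> h | i | NS | XX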